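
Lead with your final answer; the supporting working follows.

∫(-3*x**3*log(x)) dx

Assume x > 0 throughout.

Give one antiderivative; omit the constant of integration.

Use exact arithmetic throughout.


The answer is -3*x**4*log(x)/4 + 3*x**4/16.
Step 1. Integrate ∫(-3*x**3*log(x)) dx by parts with u = log(x), dv = (-3*x**3) dx, so v = -3*x**4/4 [assuming x > 0]: now -3*x**4*log(x)/4 + ∫(3*x**3/4) dx.
Step 2. Evaluate the standard form: now -3*x**4*log(x)/4 + 3*x**4/16.
Answer: -3*x**4*log(x)/4 + 3*x**4/16.


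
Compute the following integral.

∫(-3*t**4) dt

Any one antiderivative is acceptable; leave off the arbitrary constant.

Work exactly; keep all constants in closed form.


Answer: -3*t**5/5.


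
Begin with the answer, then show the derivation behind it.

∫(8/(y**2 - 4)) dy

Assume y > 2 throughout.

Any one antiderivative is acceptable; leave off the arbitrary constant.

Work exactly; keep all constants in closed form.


The answer is 2*log(y - 2) - 2*log(y + 2).
Step 1. Decompose ∫(8/(y**2 - 4)) dy by partial fractions, 8/(y**2 - 4) = -2/(y + 2) + 2/(y - 2): now ∫(2/(y - 2)) dy + ∫(-2/(y + 2)) dy.
Step 2. Evaluate the standard form [assuming y > -2]: now -2*log(y + 2) + ∫(2/(y - 2)) dy.
Step 3. Evaluate the standard form [assuming y > 2]: now 2*log(y - 2) - 2*log(y + 2).
Answer: 2*log(y - 2) - 2*log(y + 2).


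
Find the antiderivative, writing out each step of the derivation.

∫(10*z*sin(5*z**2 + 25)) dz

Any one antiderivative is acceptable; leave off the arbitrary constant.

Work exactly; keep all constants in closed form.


Step 1. Substitute u = z**2 + 5, turning ∫(10*z*sin(5*z**2 + 25)) dz into ∫(5*sin(5*u)) du: now ∫(5*sin(5*u)) du.
Step 2. Evaluate the standard form: now -cos(5*u).
Step 3. Substitute back u = z**2 + 5: now -cos(5*z**2 + 25).
Answer: -cos(5*z**2 + 25).


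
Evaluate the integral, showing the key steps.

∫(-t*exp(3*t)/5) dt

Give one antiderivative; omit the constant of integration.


Step 1. Integrate ∫(-t*exp(3*t)/5) dt by parts with u = t, dv = (-exp(3*t)/5) dt, so v = -exp(3*t)/15: now -t*exp(3*t)/15 + ∫(exp(3*t)/15) dt.
Step 2. Evaluate the standard form: now -t*exp(3*t)/15 + exp(3*t)/45.
Answer: -t*exp(3*t)/15 + exp(3*t)/45.


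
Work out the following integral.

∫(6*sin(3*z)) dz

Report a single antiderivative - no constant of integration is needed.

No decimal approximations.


Answer: -2*cos(3*z).


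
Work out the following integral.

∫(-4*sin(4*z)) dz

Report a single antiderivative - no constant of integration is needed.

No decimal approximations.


Answer: cos(4*z).


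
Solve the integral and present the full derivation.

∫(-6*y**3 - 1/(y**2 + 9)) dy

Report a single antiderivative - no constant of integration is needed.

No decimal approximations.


Step 1. Rewrite: now ∫(-6*y**3) dy + ∫(-1/(y**2 + 9)) dy.
Step 2. Evaluate the standard form: now -atan(y/3)/3 + ∫(-6*y**3) dy.
Step 3. Evaluate the standard form: now -3*y**4/2 - atan(y/3)/3.
Answer: -3*y**4/2 - atan(y/3)/3.


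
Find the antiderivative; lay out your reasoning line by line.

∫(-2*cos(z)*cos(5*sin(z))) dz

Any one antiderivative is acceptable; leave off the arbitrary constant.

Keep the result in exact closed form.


Step 1. Substitute u = sin(z), turning ∫(-2*cos(z)*cos(5*sin(z))) dz into ∫(-2*cos(5*u)) du: now ∫(-2*cos(5*u)) du.
Step 2. Evaluate the standard form: now -2*sin(5*u)/5.
Step 3. Substitute back u = sin(z): now -2*sin(5*sin(z))/5.
Answer: -2*sin(5*sin(z))/5.


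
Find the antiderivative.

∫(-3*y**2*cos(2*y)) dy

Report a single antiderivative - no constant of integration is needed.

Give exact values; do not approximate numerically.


Answer: -3*y**2*sin(2*y)/2 - 3*y*cos(2*y)/2 + 3*sin(2*y)/4.


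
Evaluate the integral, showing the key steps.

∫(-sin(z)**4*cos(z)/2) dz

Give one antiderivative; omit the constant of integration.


Step 1. Substitute u = sin(z), turning ∫(-sin(z)**4*cos(z)/2) dz into ∫(-u**4/2) du: now ∫(-u**4/2) du.
Step 2. Evaluate the standard form: now -u**5/10.
Step 3. Substitute back u = sin(z): now -sin(z)**5/10.
Answer: -sin(z)**5/10.


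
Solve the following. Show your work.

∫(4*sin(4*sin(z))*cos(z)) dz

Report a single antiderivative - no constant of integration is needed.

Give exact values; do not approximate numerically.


Step 1. Substitute u = sin(z), turning ∫(4*sin(4*sin(z))*cos(z)) dz into ∫(4*sin(4*u)) du: now ∫(4*sin(4*u)) du.
Step 2. Evaluate the standard form: now -cos(4*u).
Step 3. Substitute back u = sin(z): now -cos(4*sin(z)).
Answer: -cos(4*sin(z)).


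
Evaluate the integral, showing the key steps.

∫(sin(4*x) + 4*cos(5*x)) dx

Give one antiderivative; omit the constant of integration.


Step 1. Rewrite: now ∫(sin(4*x)) dx + ∫(4*cos(5*x)) dx.
Step 2. Evaluate the standard form: now 4*sin(5*x)/5 + ∫(sin(4*x)) dx.
Step 3. Evaluate the standard form: now 4*sin(5*x)/5 - cos(4*x)/4.
Answer: 4*sin(5*x)/5 - cos(4*x)/4.


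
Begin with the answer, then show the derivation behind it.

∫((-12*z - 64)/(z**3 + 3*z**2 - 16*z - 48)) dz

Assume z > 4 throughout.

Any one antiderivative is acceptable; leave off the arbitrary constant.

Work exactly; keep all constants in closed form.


The answer is -2*log(z - 4) + 4*log(z + 3) - 2*log(z + 4).
Step 1. Decompose ∫((-12*z - 64)/(z**3 + 3*z**2 - 16*z - 48)) dz by partial fractions, (-12*z - 64)/(z**3 + 3*z**2 - 16*z - 48) = -2/(z + 4) + 4/(z + 3) - 2/(z - 4): now ∫(-2/(z - 4)) dz + ∫(4/(z + 3)) dz + ∫(-2/(z + 4)) dz.
Step 2. Evaluate the standard form [assuming z > -3]: now 4*log(z + 3) + ∫(-2/(z - 4)) dz + ∫(-2/(z + 4)) dz.
Step 3. Evaluate the standard form [assuming z > 4]: now -2*log(z - 4) + 4*log(z + 3) + ∫(-2/(z + 4)) dz.
Step 4. Evaluate the standard form [assuming z > -4]: now -2*log(z - 4) + 4*log(z + 3) - 2*log(z + 4).
Answer: -2*log(z - 4) + 4*log(z + 3) - 2*log(z + 4).


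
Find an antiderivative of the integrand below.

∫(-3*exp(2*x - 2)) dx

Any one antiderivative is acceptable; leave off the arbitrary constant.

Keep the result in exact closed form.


Answer: -3*exp(2*x - 2)/2.


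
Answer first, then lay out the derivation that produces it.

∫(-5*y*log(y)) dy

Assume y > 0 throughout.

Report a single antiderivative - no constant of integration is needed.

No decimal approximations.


The answer is -5*y**2*log(y)/2 + 5*y**2/4.
Step 1. Integrate ∫(-5*y*log(y)) dy by parts with u = log(y), dv = (-5*y) dy, so v = -5*y**2/2 [assuming y > 0]: now -5*y**2*log(y)/2 + ∫(5*y/2) dy.
Step 2. Evaluate the standard form: now -5*y**2*log(y)/2 + 5*y**2/4.
Answer: -5*y**2*log(y)/2 + 5*y**2/4.


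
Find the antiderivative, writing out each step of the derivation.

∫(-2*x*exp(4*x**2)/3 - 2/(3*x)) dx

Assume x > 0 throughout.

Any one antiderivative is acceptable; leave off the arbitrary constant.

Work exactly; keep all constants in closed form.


Step 1. Rewrite: now ∫(-2/(3*x)) dx + ∫(-2*x*exp(4*x**2)/3) dx.
Step 2. Evaluate the standard form [assuming x > 0]: now -2*log(x)/3 + ∫(-2*x*exp(4*x**2)/3) dx.
Step 3. Substitute u = x**2, turning ∫(-2*x*exp(4*x**2)/3) dx into ∫(-exp(4*u)/3) du: now -2*log(x)/3 + ∫(-exp(4*u)/3) du.
Step 4. Evaluate the standard form: now -exp(4*u)/12 - 2*log(x)/3.
Step 5. Substitute back u = x**2: now -exp(4*x**2)/12 - 2*log(x)/3.
Answer: -exp(4*x**2)/12 - 2*log(x)/3.


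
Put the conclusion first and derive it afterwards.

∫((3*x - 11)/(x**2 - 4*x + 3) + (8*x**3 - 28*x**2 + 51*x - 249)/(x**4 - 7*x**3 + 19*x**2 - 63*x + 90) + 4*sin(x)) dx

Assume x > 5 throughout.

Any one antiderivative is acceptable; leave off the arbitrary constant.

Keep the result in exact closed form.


The answer is 3*log(x - 5) - log(x - 3) + 5*log(x - 2) + 4*log(x - 1) - 4*cos(x) + atan(x/3).
Step 1. Rewrite: now ∫((3*x - 11)/(x**2 - 4*x + 3)) dx + ∫((8*x**3 - 28*x**2 + 51*x - 249)/(x**4 - 7*x**3 + 19*x**2 - 63*x + 90)) dx + ∫(4*sin(x)) dx.
Step 2. Decompose ∫((8*x**3 - 28*x**2 + 51*x - 249)/(x**4 - 7*x**3 + 19*x**2 - 63*x + 90)) dx by partial fractions, (8*x**3 - 28*x**2 + 51*x - 249)/(x**4 - 7*x**3 + 19*x**2 - 63*x + 90) = 3/(x**2 + 9) + 5/(x - 2) + 3/(x - 5): now ∫((3*x - 11)/(x**2 - 4*x + 3)) dx + ∫(3/(x - 5)) dx + ∫(5/(x - 2)) dx + ∫(3/(x**2 + 9)) dx + ∫(4*sin(x)) dx.
Step 3. Evaluate the standard form [assuming x > 2]: now 5*log(x - 2) + ∫((3*x - 11)/(x**2 - 4*x + 3)) dx + ∫(3/(x - 5)) dx + ∫(3/(x**2 + 9)) dx + ∫(4*sin(x)) dx.
Step 4. Evaluate the standard form [assuming x > 5]: now 3*log(x - 5) + 5*log(x - 2) + ∫((3*x - 11)/(x**2 - 4*x + 3)) dx + ∫(3/(x**2 + 9)) dx + ∫(4*sin(x)) dx.
Step 5. Evaluate the standard form: now 3*log(x - 5) + 5*log(x - 2) + atan(x/3) + ∫((3*x - 11)/(x**2 - 4*x + 3)) dx + ∫(4*sin(x)) dx.
Step 6. Decompose ∫((3*x - 11)/(x**2 - 4*x + 3)) dx by partial fractions, (3*x - 11)/(x**2 - 4*x + 3) = 4/(x - 1) - 1/(x - 3): now 3*log(x - 5) + 5*log(x - 2) + atan(x/3) + ∫(-1/(x - 3)) dx + ∫(4/(x - 1)) dx + ∫(4*sin(x)) dx.
Step 7. Evaluate the standard form [assuming x > 1]: now 3*log(x - 5) + 5*log(x - 2) + 4*log(x - 1) + atan(x/3) + ∫(-1/(x - 3)) dx + ∫(4*sin(x)) dx.
Step 8. Evaluate the standard form [assuming x > 3]: now 3*log(x - 5) - log(x - 3) + 5*log(x - 2) + 4*log(x - 1) + atan(x/3) + ∫(4*sin(x)) dx.
Step 9. Evaluate the standard form: now 3*log(x - 5) - log(x - 3) + 5*log(x - 2) + 4*log(x - 1) - 4*cos(x) + atan(x/3).
Answer: 3*log(x - 5) - log(x - 3) + 5*log(x - 2) + 4*log(x - 1) - 4*cos(x) + atan(x/3).


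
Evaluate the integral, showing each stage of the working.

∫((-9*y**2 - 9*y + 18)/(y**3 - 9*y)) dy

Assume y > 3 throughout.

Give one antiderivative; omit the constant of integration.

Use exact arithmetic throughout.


Step 1. Decompose ∫((-9*y**2 - 9*y + 18)/(y**3 - 9*y)) dy by partial fractions, (-9*y**2 - 9*y + 18)/(y**3 - 9*y) = -2/(y + 3) - 5/(y - 3) - 2/y: now ∫(-2/y) dy + ∫(-5/(y - 3)) dy + ∫(-2/(y + 3)) dy.
Step 2. Evaluate the standard form [assuming y > 3]: now -5*log(y - 3) + ∫(-2/y) dy + ∫(-2/(y + 3)) dy.
Step 3. Evaluate the standard form [assuming y > 0]: now -2*log(y) - 5*log(y - 3) + ∫(-2/(y + 3)) dy.
Step 4. Evaluate the standard form [assuming y > -3]: now -2*log(y) - 5*log(y - 3) - 2*log(y + 3).
Answer: -2*log(y) - 5*log(y - 3) - 2*log(y + 3).


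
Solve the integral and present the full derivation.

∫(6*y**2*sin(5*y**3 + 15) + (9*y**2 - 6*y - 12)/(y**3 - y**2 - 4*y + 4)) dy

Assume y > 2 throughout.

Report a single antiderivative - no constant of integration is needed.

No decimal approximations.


Step 1. Rewrite: now ∫(6*y**2*sin(5*y**3 + 15)) dy + ∫((9*y**2 - 6*y - 12)/(y**3 - y**2 - 4*y + 4)) dy.
Step 2. Decompose ∫((9*y**2 - 6*y - 12)/(y**3 - y**2 - 4*y + 4)) dy by partial fractions, (9*y**2 - 6*y - 12)/(y**3 - y**2 - 4*y + 4) = 3/(y + 2) + 3/(y - 1) + 3/(y - 2): now ∫(6*y**2*sin(5*y**3 + 15)) dy + ∫(3/(y - 2)) dy + ∫(3/(y - 1)) dy + ∫(3/(y + 2)) dy.
Step 3. Evaluate the standard form [assuming y > 1]: now 3*log(y - 1) + ∫(6*y**2*sin(5*y**3 + 15)) dy + ∫(3/(y - 2)) dy + ∫(3/(y + 2)) dy.
Step 4. Evaluate the standard form [assuming y > 2]: now 3*log(y - 2) + 3*log(y - 1) + ∫(6*y**2*sin(5*y**3 + 15)) dy + ∫(3/(y + 2)) dy.
Step 5. Evaluate the standard form [assuming y > -2]: now 3*log(y - 2) + 3*log(y - 1) + 3*log(y + 2) + ∫(6*y**2*sin(5*y**3 + 15)) dy.
Step 6. Substitute u = y**3 + 3, turning ∫(6*y**2*sin(5*y**3 + 15)) dy into ∫(2*sin(5*u)) du: now 3*log(y - 2) + 3*log(y - 1) + 3*log(y + 2) + ∫(2*sin(5*u)) du.
Step 7. Evaluate the standard form: now 3*log(y - 2) + 3*log(y - 1) + 3*log(y + 2) - 2*cos(5*u)/5.
Step 8. Substitute back u = y**3 + 3: now 3*log(y - 2) + 3*log(y - 1) + 3*log(y + 2) - 2*cos(5*y**3 + 15)/5.
Answer: 3*log(y - 2) + 3*log(y - 1) + 3*log(y + 2) - 2*cos(5*y**3 + 15)/5.


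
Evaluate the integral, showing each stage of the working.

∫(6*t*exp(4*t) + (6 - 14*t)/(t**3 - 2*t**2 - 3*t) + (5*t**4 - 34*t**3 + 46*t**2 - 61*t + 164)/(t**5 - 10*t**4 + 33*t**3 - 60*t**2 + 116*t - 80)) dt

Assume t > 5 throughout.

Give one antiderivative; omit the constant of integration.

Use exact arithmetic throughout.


Step 1. Rewrite: now ∫(6*t*exp(4*t)) dt + ∫((6 - 14*t)/(t**3 - 2*t**2 - 3*t)) dt + ∫((5*t**4 - 34*t**3 + 46*t**2 - 61*t + 164)/(t**5 - 10*t**4 + 33*t**3 - 60*t**2 + 116*t - 80)) dt.
Step 2. Decompose ∫((6 - 14*t)/(t**3 - 2*t**2 - 3*t)) dt by partial fractions, (6 - 14*t)/(t**3 - 2*t**2 - 3*t) = 5/(t + 1) - 3/(t - 3) - 2/t: now ∫(-2/t) dt + ∫(6*t*exp(4*t)) dt + ∫((5*t**4 - 34*t**3 + 46*t**2 - 61*t + 164)/(t**5 - 10*t**4 + 33*t**3 - 60*t**2 + 116*t - 80)) dt + ∫(-3/(t - 3)) dt + ∫(5/(t + 1)) dt.
Step 3. Evaluate the standard form [assuming t > 0]: now -2*log(t) + ∫(6*t*exp(4*t)) dt + ∫((5*t**4 - 34*t**3 + 46*t**2 - 61*t + 164)/(t**5 - 10*t**4 + 33*t**3 - 60*t**2 + 116*t - 80)) dt + ∫(-3/(t - 3)) dt + ∫(5/(t + 1)) dt.
Step 4. Evaluate the standard form [assuming t > -1]: now -2*log(t) + 5*log(t + 1) + ∫(6*t*exp(4*t)) dt + ∫((5*t**4 - 34*t**3 + 46*t**2 - 61*t + 164)/(t**5 - 10*t**4 + 33*t**3 - 60*t**2 + 116*t - 80)) dt + ∫(-3/(t - 3)) dt.
Step 5. Evaluate the standard form [assuming t > 3]: now -2*log(t) - 3*log(t - 3) + 5*log(t + 1) + ∫(6*t*exp(4*t)) dt + ∫((5*t**4 - 34*t**3 + 46*t**2 - 61*t + 164)/(t**5 - 10*t**4 + 33*t**3 - 60*t**2 + 116*t - 80)) dt.
Step 6. Decompose ∫((5*t**4 - 34*t**3 + 46*t**2 - 61*t + 164)/(t**5 - 10*t**4 + 33*t**3 - 60*t**2 + 116*t - 80)) dt by partial fractions, (5*t**4 - 34*t**3 + 46*t**2 - 61*t + 164)/(t**5 - 10*t**4 + 33*t**3 - 60*t**2 + 116*t - 80) = 3/(t**2 + 4) + 2/(t - 1) + 4/(t - 4) - 1/(t - 5): now -2*log(t) - 3*log(t - 3) + 5*log(t + 1) + ∫(6*t*exp(4*t)) dt + ∫(-1/(t - 5)) dt + ∫(4/(t - 4)) dt + ∫(2/(t - 1)) dt + ∫(3/(t**2 + 4)) dt.
Step 7. Evaluate the standard form [assuming t > 4]: now -2*log(t) + 4*log(t - 4) - 3*log(t - 3) + 5*log(t + 1) + ∫(6*t*exp(4*t)) dt + ∫(-1/(t - 5)) dt + ∫(2/(t - 1)) dt + ∫(3/(t**2 + 4)) dt.
Step 8. Evaluate the standard form [assuming t > 5]: now -2*log(t) - log(t - 5) + 4*log(t - 4) - 3*log(t - 3) + 5*log(t + 1) + ∫(6*t*exp(4*t)) dt + ∫(2/(t - 1)) dt + ∫(3/(t**2 + 4)) dt.
Step 9. Evaluate the standard form [assuming t > 1]: now -2*log(t) - log(t - 5) + 4*log(t - 4) - 3*log(t - 3) + 2*log(t - 1) + 5*log(t + 1) + ∫(6*t*exp(4*t)) dt + ∫(3/(t**2 + 4)) dt.
Step 10. Evaluate the standard form: now -2*log(t) - log(t - 5) + 4*log(t - 4) - 3*log(t - 3) + 2*log(t - 1) + 5*log(t + 1) + 3*atan(t/2)/2 + ∫(6*t*exp(4*t)) dt.
Step 11. Integrate ∫(6*t*exp(4*t)) dt by parts with u = t, dv = (6*exp(4*t)) dt, so v = 3*exp(4*t)/2: now 3*t*exp(4*t)/2 - 2*log(t) - log(t - 5) + 4*log(t - 4) - 3*log(t - 3) + 2*log(t - 1) + 5*log(t + 1) + 3*atan(t/2)/2 + ∫(-3*exp(4*t)/2) dt.
Step 12. Evaluate the standard form: now 3*t*exp(4*t)/2 - 3*exp(4*t)/8 - 2*log(t) - log(t - 5) + 4*log(t - 4) - 3*log(t - 3) + 2*log(t - 1) + 5*log(t + 1) + 3*atan(t/2)/2.
Answer: 3*t*exp(4*t)/2 - 3*exp(4*t)/8 - 2*log(t) - log(t - 5) + 4*log(t - 4) - 3*log(t - 3) + 2*log(t - 1) + 5*log(t + 1) + 3*atan(t/2)/2.


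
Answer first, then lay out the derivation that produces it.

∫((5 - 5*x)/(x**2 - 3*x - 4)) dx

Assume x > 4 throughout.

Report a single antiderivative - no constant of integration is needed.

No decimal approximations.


The answer is -3*log(x - 4) - 2*log(x + 1).
Step 1. Decompose ∫((5 - 5*x)/(x**2 - 3*x - 4)) dx by partial fractions, (5 - 5*x)/(x**2 - 3*x - 4) = -2/(x + 1) - 3/(x - 4): now ∫(-3/(x - 4)) dx + ∫(-2/(x + 1)) dx.
Step 2. Evaluate the standard form [assuming x > -1]: now -2*log(x + 1) + ∫(-3/(x - 4)) dx.
Step 3. Evaluate the standard form [assuming x > 4]: now -3*log(x - 4) - 2*log(x + 1).
Answer: -3*log(x - 4) - 2*log(x + 1).


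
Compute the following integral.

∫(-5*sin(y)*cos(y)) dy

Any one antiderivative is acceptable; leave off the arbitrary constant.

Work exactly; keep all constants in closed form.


Answer: -5*sin(y)**2/2.


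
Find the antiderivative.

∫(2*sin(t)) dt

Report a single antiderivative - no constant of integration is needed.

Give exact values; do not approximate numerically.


Answer: -2*cos(t).


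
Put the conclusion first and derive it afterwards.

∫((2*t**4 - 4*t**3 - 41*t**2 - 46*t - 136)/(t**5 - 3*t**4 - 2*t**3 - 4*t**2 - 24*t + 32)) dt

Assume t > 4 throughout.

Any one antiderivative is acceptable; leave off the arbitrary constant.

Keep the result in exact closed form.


The answer is -2*log(t - 4) + 5*log(t - 1) - log(t + 2) + 3*atan(t/2)/2.
Step 1. Decompose ∫((2*t**4 - 4*t**3 - 41*t**2 - 46*t - 136)/(t**5 - 3*t**4 - 2*t**3 - 4*t**2 - 24*t + 32)) dt by partial fractions, (2*t**4 - 4*t**3 - 41*t**2 - 46*t - 136)/(t**5 - 3*t**4 - 2*t**3 - 4*t**2 - 24*t + 32) = 3/(t**2 + 4) - 1/(t + 2) + 5/(t - 1) - 2/(t - 4): now ∫(-2/(t - 4)) dt + ∫(5/(t - 1)) dt + ∫(-1/(t + 2)) dt + ∫(3/(t**2 + 4)) dt.
Step 2. Evaluate the standard form [assuming t > 4]: now -2*log(t - 4) + ∫(5/(t - 1)) dt + ∫(-1/(t + 2)) dt + ∫(3/(t**2 + 4)) dt.
Step 3. Evaluate the standard form [assuming t > -2]: now -2*log(t - 4) - log(t + 2) + ∫(5/(t - 1)) dt + ∫(3/(t**2 + 4)) dt.
Step 4. Evaluate the standard form [assuming t > 1]: now -2*log(t - 4) + 5*log(t - 1) - log(t + 2) + ∫(3/(t**2 + 4)) dt.
Step 5. Evaluate the standard form: now -2*log(t - 4) + 5*log(t - 1) - log(t + 2) + 3*atan(t/2)/2.
Answer: -2*log(t - 4) + 5*log(t - 1) - log(t + 2) + 3*atan(t/2)/2.


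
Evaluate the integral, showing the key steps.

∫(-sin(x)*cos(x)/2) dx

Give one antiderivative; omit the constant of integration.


Step 1. Substitute u = sin(x), turning ∫(-sin(x)*cos(x)/2) dx into ∫(-u/2) du: now ∫(-u/2) du.
Step 2. Evaluate the standard form: now -u**2/4.
Step 3. Substitute back u = sin(x): now -sin(x)**2/4.
Answer: -sin(x)**2/4.


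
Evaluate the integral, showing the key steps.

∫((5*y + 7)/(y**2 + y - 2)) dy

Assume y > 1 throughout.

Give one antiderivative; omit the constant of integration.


Step 1. Decompose ∫((5*y + 7)/(y**2 + y - 2)) dy by partial fractions, (5*y + 7)/(y**2 + y - 2) = 1/(y + 2) + 4/(y - 1): now ∫(4/(y - 1)) dy + ∫(1/(y + 2)) dy.
Step 2. Evaluate the standard form [assuming y > -2]: now log(y + 2) + ∫(4/(y - 1)) dy.
Step 3. Evaluate the standard form [assuming y > 1]: now 4*log(y - 1) + log(y + 2).
Answer: 4*log(y - 1) + log(y + 2).


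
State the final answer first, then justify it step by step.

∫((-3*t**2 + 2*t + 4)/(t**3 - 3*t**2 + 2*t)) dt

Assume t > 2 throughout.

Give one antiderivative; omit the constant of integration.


The answer is 2*log(t) - 2*log(t - 2) - 3*log(t - 1).
Step 1. Decompose ∫((-3*t**2 + 2*t + 4)/(t**3 - 3*t**2 + 2*t)) dt by partial fractions, (-3*t**2 + 2*t + 4)/(t**3 - 3*t**2 + 2*t) = -3/(t - 1) - 2/(t - 2) + 2/t: now ∫(2/t) dt + ∫(-2/(t - 2)) dt + ∫(-3/(t - 1)) dt.
Step 2. Evaluate the standard form [assuming t > 1]: now -3*log(t - 1) + ∫(2/t) dt + ∫(-2/(t - 2)) dt.
Step 3. Evaluate the standard form [assuming t > 2]: now -2*log(t - 2) - 3*log(t - 1) + ∫(2/t) dt.
Step 4. Evaluate the standard form [assuming t > 0]: now 2*log(t) - 2*log(t - 2) - 3*log(t - 1).
Answer: 2*log(t) - 2*log(t - 2) - 3*log(t - 1).


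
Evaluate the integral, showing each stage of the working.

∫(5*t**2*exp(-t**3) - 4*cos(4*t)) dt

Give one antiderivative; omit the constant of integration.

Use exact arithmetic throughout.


Step 1. Rewrite: now ∫(5*t**2*exp(-t**3)) dt + ∫(-4*cos(4*t)) dt.
Step 2. Substitute u = t**3, turning ∫(5*t**2*exp(-t**3)) dt into ∫(5*exp(-u)/3) du: now ∫(5*exp(-u)/3) du + ∫(-4*cos(4*t)) dt.
Step 3. Evaluate the standard form: now ∫(-4*cos(4*t)) dt - 5*exp(-u)/3.
Step 4. Substitute back u = t**3: now ∫(-4*cos(4*t)) dt - 5*exp(-t**3)/3.
Step 5. Evaluate the standard form: now -sin(4*t) - 5*exp(-t**3)/3.
Answer: -sin(4*t) - 5*exp(-t**3)/3.


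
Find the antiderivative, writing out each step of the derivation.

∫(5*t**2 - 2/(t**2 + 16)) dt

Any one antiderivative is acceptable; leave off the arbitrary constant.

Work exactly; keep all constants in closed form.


Step 1. Rewrite: now ∫(5*t**2) dt + ∫(-2/(t**2 + 16)) dt.
Step 2. Evaluate the standard form: now 5*t**3/3 + ∫(-2/(t**2 + 16)) dt.
Step 3. Evaluate the standard form: now 5*t**3/3 - atan(t/4)/2.
Answer: 5*t**3/3 - atan(t/4)/2.


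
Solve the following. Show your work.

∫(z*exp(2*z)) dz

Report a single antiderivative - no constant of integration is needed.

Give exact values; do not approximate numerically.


Step 1. Integrate ∫(z*exp(2*z)) dz by parts with u = z, dv = (exp(2*z)) dz, so v = exp(2*z)/2: now z*exp(2*z)/2 + ∫(-exp(2*z)/2) dz.
Step 2. Evaluate the standard form: now z*exp(2*z)/2 - exp(2*z)/4.
Answer: z*exp(2*z)/2 - exp(2*z)/4.


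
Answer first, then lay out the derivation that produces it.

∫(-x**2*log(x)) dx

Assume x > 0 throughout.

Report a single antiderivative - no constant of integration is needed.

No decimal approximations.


The answer is -x**3*log(x)/3 + x**3/9.
Step 1. Integrate ∫(-x**2*log(x)) dx by parts with u = log(x), dv = (-x**2) dx, so v = -x**3/3 [assuming x > 0]: now -x**3*log(x)/3 + ∫(x**2/3) dx.
Step 2. Evaluate the standard form: now -x**3*log(x)/3 + x**3/9.
Answer: -x**3*log(x)/3 + x**3/9.


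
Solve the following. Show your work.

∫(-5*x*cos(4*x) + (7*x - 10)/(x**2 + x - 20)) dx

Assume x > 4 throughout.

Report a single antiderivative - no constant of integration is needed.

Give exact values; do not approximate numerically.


Step 1. Rewrite: now ∫(-5*x*cos(4*x)) dx + ∫((7*x - 10)/(x**2 + x - 20)) dx.
Step 2. Decompose ∫((7*x - 10)/(x**2 + x - 20)) dx by partial fractions, (7*x - 10)/(x**2 + x - 20) = 5/(x + 5) + 2/(x - 4): now ∫(-5*x*cos(4*x)) dx + ∫(2/(x - 4)) dx + ∫(5/(x + 5)) dx.
Step 3. Evaluate the standard form [assuming x > -5]: now 5*log(x + 5) + ∫(-5*x*cos(4*x)) dx + ∫(2/(x - 4)) dx.
Step 4. Evaluate the standard form [assuming x > 4]: now 2*log(x - 4) + 5*log(x + 5) + ∫(-5*x*cos(4*x)) dx.
Step 5. Integrate ∫(-5*x*cos(4*x)) dx by parts with u = x, dv = (-5*cos(4*x)) dx, so v = -5*sin(4*x)/4: now -5*x*sin(4*x)/4 + 2*log(x - 4) + 5*log(x + 5) + ∫(5*sin(4*x)/4) dx.
Step 6. Evaluate the standard form: now -5*x*sin(4*x)/4 + 2*log(x - 4) + 5*log(x + 5) - 5*cos(4*x)/16.
Answer: -5*x*sin(4*x)/4 + 2*log(x - 4) + 5*log(x + 5) - 5*cos(4*x)/16.


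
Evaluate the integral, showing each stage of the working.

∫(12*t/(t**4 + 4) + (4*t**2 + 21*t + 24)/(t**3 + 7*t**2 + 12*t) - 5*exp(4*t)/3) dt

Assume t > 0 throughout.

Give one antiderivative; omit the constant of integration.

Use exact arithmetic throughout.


Step 1. Rewrite: now ∫(12*t/(t**4 + 4)) dt + ∫((4*t**2 + 21*t + 24)/(t**3 + 7*t**2 + 12*t)) dt + ∫(-5*exp(4*t)/3) dt.
Step 2. Decompose ∫((4*t**2 + 21*t + 24)/(t**3 + 7*t**2 + 12*t)) dt by partial fractions, (4*t**2 + 21*t + 24)/(t**3 + 7*t**2 + 12*t) = 1/(t + 4) + 1/(t + 3) + 2/t: now ∫(2/t) dt + ∫(12*t/(t**4 + 4)) dt + ∫(1/(t + 3)) dt + ∫(1/(t + 4)) dt + ∫(-5*exp(4*t)/3) dt.
Step 3. Evaluate the standard form [assuming t > 0]: now 2*log(t) + ∫(12*t/(t**4 + 4)) dt + ∫(1/(t + 3)) dt + ∫(1/(t + 4)) dt + ∫(-5*exp(4*t)/3) dt.
Step 4. Evaluate the standard form [assuming t > -3]: now 2*log(t) + log(t + 3) + ∫(12*t/(t**4 + 4)) dt + ∫(1/(t + 4)) dt + ∫(-5*exp(4*t)/3) dt.
Step 5. Evaluate the standard form [assuming t > -4]: now 2*log(t) + log(t + 3) + log(t + 4) + ∫(12*t/(t**4 + 4)) dt + ∫(-5*exp(4*t)/3) dt.
Step 6. Evaluate the standard form: now -5*exp(4*t)/12 + 2*log(t) + log(t + 3) + log(t + 4) + ∫(12*t/(t**4 + 4)) dt.
Step 7. Substitute u = t**2, turning ∫(12*t/(t**4 + 4)) dt into ∫(6/(u**2 + 4)) du: now -5*exp(4*t)/12 + 2*log(t) + log(t + 3) + log(t + 4) + ∫(6/(u**2 + 4)) du.
Step 8. Evaluate the standard form: now -5*exp(4*t)/12 + 2*log(t) + log(t + 3) + log(t + 4) + 3*atan(u/2).
Step 9. Substitute back u = t**2: now -5*exp(4*t)/12 + 2*log(t) + log(t + 3) + log(t + 4) + 3*atan(t**2/2).
Answer: -5*exp(4*t)/12 + 2*log(t) + log(t + 3) + log(t + 4) + 3*atan(t**2/2).


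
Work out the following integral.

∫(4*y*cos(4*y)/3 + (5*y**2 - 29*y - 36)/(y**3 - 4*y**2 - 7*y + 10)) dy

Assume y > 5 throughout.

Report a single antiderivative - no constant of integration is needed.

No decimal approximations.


Answer: y*sin(4*y)/3 - 2*log(y - 5) + 5*log(y - 1) + 2*log(y + 2) + cos(4*y)/12.


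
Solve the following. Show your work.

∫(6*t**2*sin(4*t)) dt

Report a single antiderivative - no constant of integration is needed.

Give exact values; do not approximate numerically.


Step 1. Integrate ∫(6*t**2*sin(4*t)) dt by parts with u = t**2, dv = (6*sin(4*t)) dt, so v = -3*cos(4*t)/2: now -3*t**2*cos(4*t)/2 + ∫(3*t*cos(4*t)) dt.
Step 2. Integrate ∫(3*t*cos(4*t)) dt by parts with u = t, dv = (3*cos(4*t)) dt, so v = 3*sin(4*t)/4: now -3*t**2*cos(4*t)/2 + 3*t*sin(4*t)/4 + ∫(-3*sin(4*t)/4) dt.
Step 3. Evaluate the standard form: now -3*t**2*cos(4*t)/2 + 3*t*sin(4*t)/4 + 3*cos(4*t)/16.
Answer: -3*t**2*cos(4*t)/2 + 3*t*sin(4*t)/4 + 3*cos(4*t)/16.


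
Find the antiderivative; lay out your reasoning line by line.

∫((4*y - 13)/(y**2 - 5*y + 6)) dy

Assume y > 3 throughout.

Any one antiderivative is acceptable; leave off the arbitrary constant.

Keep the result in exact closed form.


Step 1. Decompose ∫((4*y - 13)/(y**2 - 5*y + 6)) dy by partial fractions, (4*y - 13)/(y**2 - 5*y + 6) = 5/(y - 2) - 1/(y - 3): now ∫(-1/(y - 3)) dy + ∫(5/(y - 2)) dy.
Step 2. Evaluate the standard form [assuming y > 2]: now 5*log(y - 2) + ∫(-1/(y - 3)) dy.
Step 3. Evaluate the standard form [assuming y > 3]: now -log(y - 3) + 5*log(y - 2).
Answer: -log(y - 3) + 5*log(y - 2).


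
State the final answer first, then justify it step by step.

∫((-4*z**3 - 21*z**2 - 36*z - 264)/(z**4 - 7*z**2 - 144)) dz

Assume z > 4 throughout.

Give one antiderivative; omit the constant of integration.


The answer is -5*log(z - 4) + log(z + 4) + atan(z/3).
Step 1. Decompose ∫((-4*z**3 - 21*z**2 - 36*z - 264)/(z**4 - 7*z**2 - 144)) dz by partial fractions, (-4*z**3 - 21*z**2 - 36*z - 264)/(z**4 - 7*z**2 - 144) = 3/(z**2 + 9) + 1/(z + 4) - 5/(z - 4): now ∫(-5/(z - 4)) dz + ∫(1/(z + 4)) dz + ∫(3/(z**2 + 9)) dz.
Step 2. Evaluate the standard form [assuming z > 4]: now -5*log(z - 4) + ∫(1/(z + 4)) dz + ∫(3/(z**2 + 9)) dz.
Step 3. Evaluate the standard form [assuming z > -4]: now -5*log(z - 4) + log(z + 4) + ∫(3/(z**2 + 9)) dz.
Step 4. Evaluate the standard form: now -5*log(z - 4) + log(z + 4) + atan(z/3).
Answer: -5*log(z - 4) + log(z + 4) + atan(z/3).


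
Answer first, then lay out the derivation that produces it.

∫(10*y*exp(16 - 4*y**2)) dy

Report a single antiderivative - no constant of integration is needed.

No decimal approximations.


The answer is -5*exp(16 - 4*y**2)/4.
Step 1. Substitute u = y**2 - 4, turning ∫(10*y*exp(16 - 4*y**2)) dy into ∫(5*exp(-4*u)) du: now ∫(5*exp(-4*u)) du.
Step 2. Evaluate the standard form: now -5*exp(-4*u)/4.
Step 3. Substitute back u = y**2 - 4: now -5*exp(16 - 4*y**2)/4.
Answer: -5*exp(16 - 4*y**2)/4.


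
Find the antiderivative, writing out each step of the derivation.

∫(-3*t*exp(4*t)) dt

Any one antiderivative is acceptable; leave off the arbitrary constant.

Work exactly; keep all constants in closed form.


Step 1. Integrate ∫(-3*t*exp(4*t)) dt by parts with u = t, dv = (-3*exp(4*t)) dt, so v = -3*exp(4*t)/4: now -3*t*exp(4*t)/4 + ∫(3*exp(4*t)/4) dt.
Step 2. Evaluate the standard form: now -3*t*exp(4*t)/4 + 3*exp(4*t)/16.
Answer: -3*t*exp(4*t)/4 + 3*exp(4*t)/16.


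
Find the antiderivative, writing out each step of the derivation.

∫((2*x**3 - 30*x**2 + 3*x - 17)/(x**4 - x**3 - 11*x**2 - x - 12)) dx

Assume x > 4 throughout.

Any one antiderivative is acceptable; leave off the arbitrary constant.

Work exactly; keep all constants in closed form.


Step 1. Decompose ∫((2*x**3 - 30*x**2 + 3*x - 17)/(x**4 - x**3 - 11*x**2 - x - 12)) dx by partial fractions, (2*x**3 - 30*x**2 + 3*x - 17)/(x**4 - x**3 - 11*x**2 - x - 12) = -1/(x**2 + 1) + 5/(x + 3) - 3/(x - 4): now ∫(-3/(x - 4)) dx + ∫(5/(x + 3)) dx + ∫(-1/(x**2 + 1)) dx.
Step 2. Evaluate the standard form [assuming x > 4]: now -3*log(x - 4) + ∫(5/(x + 3)) dx + ∫(-1/(x**2 + 1)) dx.
Step 3. Evaluate the standard form [assuming x > -3]: now -3*log(x - 4) + 5*log(x + 3) + ∫(-1/(x**2 + 1)) dx.
Step 4. Evaluate the standard form: now -3*log(x - 4) + 5*log(x + 3) - atan(x).
Answer: -3*log(x - 4) + 5*log(x + 3) - atan(x).


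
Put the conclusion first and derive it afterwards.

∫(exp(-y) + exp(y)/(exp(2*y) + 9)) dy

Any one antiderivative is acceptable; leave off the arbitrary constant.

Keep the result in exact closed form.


The answer is atan(exp(y)/3)/3 - exp(-y).
Step 1. Rewrite: now ∫(exp(y)/(exp(2*y) + 9)) dy + ∫(exp(-y)) dy.
Step 2. Evaluate the standard form: now ∫(exp(y)/(exp(2*y) + 9)) dy - exp(-y).
Step 3. Substitute u = exp(y), turning ∫(exp(y)/(exp(2*y) + 9)) dy into ∫(1/(u**2 + 9)) du: now ∫(1/(u**2 + 9)) du - exp(-y).
Step 4. Evaluate the standard form: now atan(u/3)/3 - exp(-y).
Step 5. Substitute back u = exp(y): now atan(exp(y)/3)/3 - exp(-y).
Answer: atan(exp(y)/3)/3 - exp(-y).


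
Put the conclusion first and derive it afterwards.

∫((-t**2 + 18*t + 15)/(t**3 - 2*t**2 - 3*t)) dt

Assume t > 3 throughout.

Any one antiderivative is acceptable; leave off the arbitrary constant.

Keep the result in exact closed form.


The answer is -5*log(t) + 5*log(t - 3) - log(t + 1).
Step 1. Decompose ∫((-t**2 + 18*t + 15)/(t**3 - 2*t**2 - 3*t)) dt by partial fractions, (-t**2 + 18*t + 15)/(t**3 - 2*t**2 - 3*t) = -1/(t + 1) + 5/(t - 3) - 5/t: now ∫(-5/t) dt + ∫(5/(t - 3)) dt + ∫(-1/(t + 1)) dt.
Step 2. Evaluate the standard form [assuming t > 0]: now -5*log(t) + ∫(5/(t - 3)) dt + ∫(-1/(t + 1)) dt.
Step 3. Evaluate the standard form [assuming t > -1]: now -5*log(t) - log(t + 1) + ∫(5/(t - 3)) dt.
Step 4. Evaluate the standard form [assuming t > 3]: now -5*log(t) + 5*log(t - 3) - log(t + 1).
Answer: -5*log(t) + 5*log(t - 3) - log(t + 1).


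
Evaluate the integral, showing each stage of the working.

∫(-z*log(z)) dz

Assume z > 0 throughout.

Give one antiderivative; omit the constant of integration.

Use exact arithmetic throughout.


Step 1. Integrate ∫(-z*log(z)) dz by parts with u = log(z), dv = (-z) dz, so v = -z**2/2 [assuming z > 0]: now -z**2*log(z)/2 + ∫(z/2) dz.
Step 2. Evaluate the standard form: now -z**2*log(z)/2 + z**2/4.
Answer: -z**2*log(z)/2 + z**2/4.


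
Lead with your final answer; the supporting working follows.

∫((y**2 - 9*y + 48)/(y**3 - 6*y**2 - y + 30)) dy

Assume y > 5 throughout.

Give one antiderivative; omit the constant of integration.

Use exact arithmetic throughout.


The answer is 2*log(y - 5) - 3*log(y - 3) + 2*log(y + 2).
Step 1. Decompose ∫((y**2 - 9*y + 48)/(y**3 - 6*y**2 - y + 30)) dy by partial fractions, (y**2 - 9*y + 48)/(y**3 - 6*y**2 - y + 30) = 2/(y + 2) - 3/(y - 3) + 2/(y - 5): now ∫(2/(y - 5)) dy + ∫(-3/(y - 3)) dy + ∫(2/(y + 2)) dy.
Step 2. Evaluate the standard form [assuming y > 3]: now -3*log(y - 3) + ∫(2/(y - 5)) dy + ∫(2/(y + 2)) dy.
Step 3. Evaluate the standard form [assuming y > -2]: now -3*log(y - 3) + 2*log(y + 2) + ∫(2/(y - 5)) dy.
Step 4. Evaluate the standard form [assuming y > 5]: now 2*log(y - 5) - 3*log(y - 3) + 2*log(y + 2).
Answer: 2*log(y - 5) - 3*log(y - 3) + 2*log(y + 2).


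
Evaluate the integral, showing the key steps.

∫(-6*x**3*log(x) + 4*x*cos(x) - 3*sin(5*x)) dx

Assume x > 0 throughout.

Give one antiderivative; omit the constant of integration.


Step 1. Rewrite: now ∫(4*x*cos(x)) dx + ∫(-6*x**3*log(x)) dx + ∫(-3*sin(5*x)) dx.
Step 2. Integrate ∫(-6*x**3*log(x)) dx by parts with u = log(x), dv = (-6*x**3) dx, so v = -3*x**4/2 [assuming x > 0]: now -3*x**4*log(x)/2 + ∫(3*x**3/2) dx + ∫(4*x*cos(x)) dx + ∫(-3*sin(5*x)) dx.
Step 3. Evaluate the standard form: now -3*x**4*log(x)/2 + 3*x**4/8 + ∫(4*x*cos(x)) dx + ∫(-3*sin(5*x)) dx.
Step 4. Integrate ∫(4*x*cos(x)) dx by parts with u = x, dv = (4*cos(x)) dx, so v = 4*sin(x): now -3*x**4*log(x)/2 + 3*x**4/8 + 4*x*sin(x) + ∫(-4*sin(x)) dx + ∫(-3*sin(5*x)) dx.
Step 5. Evaluate the standard form: now -3*x**4*log(x)/2 + 3*x**4/8 + 4*x*sin(x) + 4*cos(x) + ∫(-3*sin(5*x)) dx.
Step 6. Evaluate the standard form: now -3*x**4*log(x)/2 + 3*x**4/8 + 4*x*sin(x) + 4*cos(x) + 3*cos(5*x)/5.
Answer: -3*x**4*log(x)/2 + 3*x**4/8 + 4*x*sin(x) + 4*cos(x) + 3*cos(5*x)/5.


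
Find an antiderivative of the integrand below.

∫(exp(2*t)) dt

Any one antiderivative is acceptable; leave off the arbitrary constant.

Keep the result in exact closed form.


Answer: exp(2*t)/2.


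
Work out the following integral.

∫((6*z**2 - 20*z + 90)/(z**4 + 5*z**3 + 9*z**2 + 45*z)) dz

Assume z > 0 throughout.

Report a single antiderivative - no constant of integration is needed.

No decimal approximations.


Answer: 2*log(z) - 2*log(z + 5) - 4*atan(z/3)/3.


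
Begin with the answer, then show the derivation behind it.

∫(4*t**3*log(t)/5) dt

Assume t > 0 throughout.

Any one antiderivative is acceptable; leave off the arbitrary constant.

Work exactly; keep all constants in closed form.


The answer is t**4*log(t)/5 - t**4/20.
Step 1. Integrate ∫(4*t**3*log(t)/5) dt by parts with u = log(t), dv = (4*t**3/5) dt, so v = t**4/5 [assuming t > 0]: now t**4*log(t)/5 + ∫(-t**3/5) dt.
Step 2. Evaluate the standard form: now t**4*log(t)/5 - t**4/20.
Answer: t**4*log(t)/5 - t**4/20.


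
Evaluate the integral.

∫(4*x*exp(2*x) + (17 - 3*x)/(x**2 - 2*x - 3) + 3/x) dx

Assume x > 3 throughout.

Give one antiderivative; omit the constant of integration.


Answer: 2*x*exp(2*x) - exp(2*x) + 3*log(x) + 2*log(x - 3) - 5*log(x + 1).


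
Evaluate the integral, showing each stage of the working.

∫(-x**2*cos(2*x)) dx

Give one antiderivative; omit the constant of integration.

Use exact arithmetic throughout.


Step 1. Integrate ∫(-x**2*cos(2*x)) dx by parts with u = x**2, dv = (-cos(2*x)) dx, so v = -sin(2*x)/2: now -x**2*sin(2*x)/2 + ∫(x*sin(2*x)) dx.
Step 2. Integrate ∫(x*sin(2*x)) dx by parts with u = x, dv = (sin(2*x)) dx, so v = -cos(2*x)/2: now -x**2*sin(2*x)/2 - x*cos(2*x)/2 + ∫(cos(2*x)/2) dx.
Step 3. Evaluate the standard form: now -x**2*sin(2*x)/2 - x*cos(2*x)/2 + sin(2*x)/4.
Answer: -x**2*sin(2*x)/2 - x*cos(2*x)/2 + sin(2*x)/4.


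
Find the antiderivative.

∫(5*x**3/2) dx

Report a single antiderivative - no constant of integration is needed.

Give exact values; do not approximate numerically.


Answer: 5*x**4/8.


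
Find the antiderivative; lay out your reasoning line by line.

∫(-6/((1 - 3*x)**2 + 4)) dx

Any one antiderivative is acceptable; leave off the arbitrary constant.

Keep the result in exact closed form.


Step 1. Substitute u = 1 - 3*x, turning ∫(-6/((1 - 3*x)**2 + 4)) dx into ∫(2/(u**2 + 4)) du: now ∫(2/(u**2 + 4)) du.
Step 2. Evaluate the standard form: now atan(u/2).
Step 3. Substitute back u = 1 - 3*x: now -atan(3*x/2 - 1/2).
Answer: -atan(3*x/2 - 1/2).


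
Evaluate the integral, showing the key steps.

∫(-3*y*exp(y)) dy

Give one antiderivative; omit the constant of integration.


Step 1. Integrate ∫(-3*y*exp(y)) dy by parts with u = y, dv = (-3*exp(y)) dy, so v = -3*exp(y): now -3*y*exp(y) + ∫(3*exp(y)) dy.
Step 2. Evaluate the standard form: now -3*y*exp(y) + 3*exp(y).
Answer: -3*y*exp(y) + 3*exp(y).


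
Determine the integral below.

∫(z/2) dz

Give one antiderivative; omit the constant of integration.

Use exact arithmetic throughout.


Answer: z**2/4.


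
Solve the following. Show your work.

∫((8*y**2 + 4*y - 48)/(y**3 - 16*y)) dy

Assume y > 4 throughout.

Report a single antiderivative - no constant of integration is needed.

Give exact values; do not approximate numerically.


Step 1. Decompose ∫((8*y**2 + 4*y - 48)/(y**3 - 16*y)) dy by partial fractions, (8*y**2 + 4*y - 48)/(y**3 - 16*y) = 2/(y + 4) + 3/(y - 4) + 3/y: now ∫(3/y) dy + ∫(3/(y - 4)) dy + ∫(2/(y + 4)) dy.
Step 2. Evaluate the standard form [assuming y > -4]: now 2*log(y + 4) + ∫(3/y) dy + ∫(3/(y - 4)) dy.
Step 3. Evaluate the standard form [assuming y > 4]: now 3*log(y - 4) + 2*log(y + 4) + ∫(3/y) dy.
Step 4. Evaluate the standard form [assuming y > 0]: now 3*log(y) + 3*log(y - 4) + 2*log(y + 4).
Answer: 3*log(y) + 3*log(y - 4) + 2*log(y + 4).


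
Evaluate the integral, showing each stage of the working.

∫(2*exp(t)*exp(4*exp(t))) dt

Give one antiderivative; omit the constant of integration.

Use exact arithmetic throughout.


Step 1. Substitute u = exp(t), turning ∫(2*exp(t)*exp(4*exp(t))) dt into ∫(2*exp(4*u)) du: now ∫(2*exp(4*u)) du.
Step 2. Evaluate the standard form: now exp(4*u)/2.
Step 3. Substitute back u = exp(t): now exp(4*exp(t))/2.
Answer: exp(4*exp(t))/2.


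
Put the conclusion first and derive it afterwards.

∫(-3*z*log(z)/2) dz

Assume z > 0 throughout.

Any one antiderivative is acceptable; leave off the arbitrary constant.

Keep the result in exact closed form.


The answer is -3*z**2*log(z)/4 + 3*z**2/8.
Step 1. Integrate ∫(-3*z*log(z)/2) dz by parts with u = log(z), dv = (-3*z/2) dz, so v = -3*z**2/4 [assuming z > 0]: now -3*z**2*log(z)/4 + ∫(3*z/4) dz.
Step 2. Evaluate the standard form: now -3*z**2*log(z)/4 + 3*z**2/8.
Answer: -3*z**2*log(z)/4 + 3*z**2/8.


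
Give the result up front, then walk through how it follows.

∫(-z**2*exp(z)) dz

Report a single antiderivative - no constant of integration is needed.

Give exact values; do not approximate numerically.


The answer is -z**2*exp(z) + 2*z*exp(z) - 2*exp(z).
Step 1. Integrate ∫(-z**2*exp(z)) dz by parts with u = z**2, dv = (-exp(z)) dz, so v = -exp(z): now -z**2*exp(z) + ∫(2*z*exp(z)) dz.
Step 2. Integrate ∫(2*z*exp(z)) dz by parts with u = z, dv = (2*exp(z)) dz, so v = 2*exp(z): now -z**2*exp(z) + 2*z*exp(z) + ∫(-2*exp(z)) dz.
Step 3. Evaluate the standard form: now -z**2*exp(z) + 2*z*exp(z) - 2*exp(z).
Answer: -z**2*exp(z) + 2*z*exp(z) - 2*exp(z).


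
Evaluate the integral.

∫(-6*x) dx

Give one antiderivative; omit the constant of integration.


Answer: -3*x**2.


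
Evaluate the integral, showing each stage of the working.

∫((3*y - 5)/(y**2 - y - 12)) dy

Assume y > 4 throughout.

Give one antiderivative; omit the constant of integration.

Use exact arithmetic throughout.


Step 1. Decompose ∫((3*y - 5)/(y**2 - y - 12)) dy by partial fractions, (3*y - 5)/(y**2 - y - 12) = 2/(y + 3) + 1/(y - 4): now ∫(1/(y - 4)) dy + ∫(2/(y + 3)) dy.
Step 2. Evaluate the standard form [assuming y > 4]: now log(y - 4) + ∫(2/(y + 3)) dy.
Step 3. Evaluate the standard form [assuming y > -3]: now log(y - 4) + 2*log(y + 3).
Answer: log(y - 4) + 2*log(y + 3).


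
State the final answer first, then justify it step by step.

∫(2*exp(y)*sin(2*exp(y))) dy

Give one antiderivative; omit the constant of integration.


The answer is -cos(2*exp(y)).
Step 1. Substitute u = exp(y), turning ∫(2*exp(y)*sin(2*exp(y))) dy into ∫(2*sin(2*u)) du: now ∫(2*sin(2*u)) du.
Step 2. Evaluate the standard form: now -cos(2*u).
Step 3. Substitute back u = exp(y): now -cos(2*exp(y)).
Answer: -cos(2*exp(y)).


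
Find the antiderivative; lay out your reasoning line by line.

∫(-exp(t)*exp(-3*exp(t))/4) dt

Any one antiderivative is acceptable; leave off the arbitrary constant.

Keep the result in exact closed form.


Step 1. Substitute u = exp(t), turning ∫(-exp(t)*exp(-3*exp(t))/4) dt into ∫(-exp(-3*u)/4) du: now ∫(-exp(-3*u)/4) du.
Step 2. Evaluate the standard form: now exp(-3*u)/12.
Step 3. Substitute back u = exp(t): now exp(-3*exp(t))/12.
Answer: exp(-3*exp(t))/12.


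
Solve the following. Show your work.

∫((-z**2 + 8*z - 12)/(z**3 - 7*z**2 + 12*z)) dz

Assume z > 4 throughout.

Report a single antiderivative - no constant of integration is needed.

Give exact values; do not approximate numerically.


Step 1. Decompose ∫((-z**2 + 8*z - 12)/(z**3 - 7*z**2 + 12*z)) dz by partial fractions, (-z**2 + 8*z - 12)/(z**3 - 7*z**2 + 12*z) = -1/(z - 3) + 1/(z - 4) - 1/z: now ∫(-1/z) dz + ∫(1/(z - 4)) dz + ∫(-1/(z - 3)) dz.
Step 2. Evaluate the standard form [assuming z > 3]: now -log(z - 3) + ∫(-1/z) dz + ∫(1/(z - 4)) dz.
Step 3. Evaluate the standard form [assuming z > 0]: now -log(z) - log(z - 3) + ∫(1/(z - 4)) dz.
Step 4. Evaluate the standard form [assuming z > 4]: now -log(z) + log(z - 4) - log(z - 3).
Answer: -log(z) + log(z - 4) - log(z - 3).
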